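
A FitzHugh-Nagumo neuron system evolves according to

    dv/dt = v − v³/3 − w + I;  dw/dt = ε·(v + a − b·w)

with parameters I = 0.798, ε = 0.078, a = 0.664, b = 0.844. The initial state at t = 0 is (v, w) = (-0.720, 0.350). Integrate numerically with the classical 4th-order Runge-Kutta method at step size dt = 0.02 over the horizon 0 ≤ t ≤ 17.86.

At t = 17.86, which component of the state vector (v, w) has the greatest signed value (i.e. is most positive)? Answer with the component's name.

largest component: v

t=0.000: state=(-0.720, 0.350)
step 1 (dt=0.02): k1=(-0.148, -0.027), k2=(-0.148, -0.028), k3=(-0.148, -0.028), k4=(-0.148, -0.028); state += dt/6·(k1+2k2+2k3+k4)
t=0.020: state=(-0.723, 0.349)
t=0.040: state=(-0.726, 0.349)
t=0.060: state=(-0.729, 0.348)
continuing one RK4 step at a time; state shown every 50 steps (Δt=1):
t=1.000: state=(-0.884, 0.317)
t=2.000: state=(-1.046, 0.274)
t=3.000: state=(-1.152, 0.223)
t=4.000: state=(-1.185, 0.171)
t=5.000: state=(-1.165, 0.121)
t=6.000: state=(-1.111, 0.077)
t=7.000: state=(-1.033, 0.041)
t=8.000: state=(-0.927, 0.015)
t=9.000: state=(-0.781, -0.001)
t=10.000: state=(-0.551, -0.002)
t=11.000: state=(-0.093, 0.022)
t=12.000: state=(0.969, 0.100)
t=13.000: state=(1.851, 0.258)
t=14.000: state=(1.907, 0.435)
t=15.000: state=(1.850, 0.600)
t=16.000: state=(1.786, 0.749)
t=17.000: state=(1.722, 0.884)
t=17.860: state=(1.666, 0.989)
compare at T: v=1.666, w=0.989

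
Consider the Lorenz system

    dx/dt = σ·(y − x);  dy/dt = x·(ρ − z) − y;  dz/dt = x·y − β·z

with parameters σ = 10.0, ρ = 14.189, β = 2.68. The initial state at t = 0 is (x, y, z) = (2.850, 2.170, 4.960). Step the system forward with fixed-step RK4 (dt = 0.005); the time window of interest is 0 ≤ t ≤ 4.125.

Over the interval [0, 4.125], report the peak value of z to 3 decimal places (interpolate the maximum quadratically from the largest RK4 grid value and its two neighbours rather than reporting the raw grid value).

max z = 19.490

t=0.000: state=(2.850, 2.170, 4.960)
step 1 (dt=0.005): k1=(-6.800, 24.133, -7.108), k2=(-6.027, 23.966, -6.927), k3=(-6.050, 23.983, -6.925), k4=(-5.298, 23.831, -6.743); state += dt/6·(k1+2k2+2k3+k4)
t=0.005: state=(2.820, 2.290, 4.925)
t=0.010: state=(2.797, 2.408, 4.893)
t=0.015: state=(2.781, 2.526, 4.862)
continuing one RK4 step at a time; state shown every 40 steps (Δt=0.2):
t=0.200: state=(5.221, 7.736, 5.888)
t=0.400: state=(9.996, 10.356, 16.857)
t=0.600: state=(5.067, 2.055, 16.879)
t=0.800: state=(2.084, 1.813, 10.623)
t=1.000: state=(2.855, 3.836, 7.216)
t=1.200: state=(6.183, 8.460, 8.666)
t=1.400: state=(8.973, 8.260, 17.149)
t=1.600: state=(4.785, 2.796, 15.388)
t=1.800: state=(3.053, 3.133, 10.469)
t=2.000: state=(4.525, 5.869, 8.685)
t=2.200: state=(7.713, 8.990, 12.829)
t=2.400: state=(7.082, 5.372, 16.676)
t=2.600: state=(4.168, 3.435, 13.029)
t=2.800: state=(4.223, 4.900, 10.117)
t=3.000: state=(6.407, 7.682, 11.283)
t=3.200: state=(7.537, 7.014, 15.480)
t=3.400: state=(5.344, 4.281, 14.415)
t=3.600: state=(4.459, 4.635, 11.502)
t=3.800: state=(5.716, 6.657, 11.173)
t=4.000: state=(7.168, 7.338, 14.086)
t=4.125: state=(6.757, 6.008, 15.093)
largest grid value and its neighbours: z(0.480)=19.47327, z(0.485)=19.48859, z(0.490)=19.48784
parabola through these three points peaks at t≈0.487 with z≈19.49024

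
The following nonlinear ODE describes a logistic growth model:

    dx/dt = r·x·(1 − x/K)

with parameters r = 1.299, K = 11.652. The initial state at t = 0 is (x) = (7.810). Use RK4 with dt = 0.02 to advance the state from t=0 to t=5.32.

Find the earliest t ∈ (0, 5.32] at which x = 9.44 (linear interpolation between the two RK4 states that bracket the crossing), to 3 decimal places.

t=0.000: state=(7.810)
step 1 (dt=0.02): k1=(3.345), k2=(3.330), k3=(3.330), k4=(3.315); state += dt/6·(k1+2k2+2k3+k4)
t=0.020: state=(7.877)
t=0.040: state=(7.943)
t=0.060: state=(8.008)
continuing one RK4 step at a time; state shown every 10 steps (Δt=0.2):
t=0.200: state=(8.447)
t=0.400: state=(9.015)
t=0.560: state=(9.414)
next step: t=0.580: state=(9.461) — x has crossed 9.44
linear interpolation between t=0.560 (9.41443) and t=0.580 (9.46102) → t≈0.571

t = 0.571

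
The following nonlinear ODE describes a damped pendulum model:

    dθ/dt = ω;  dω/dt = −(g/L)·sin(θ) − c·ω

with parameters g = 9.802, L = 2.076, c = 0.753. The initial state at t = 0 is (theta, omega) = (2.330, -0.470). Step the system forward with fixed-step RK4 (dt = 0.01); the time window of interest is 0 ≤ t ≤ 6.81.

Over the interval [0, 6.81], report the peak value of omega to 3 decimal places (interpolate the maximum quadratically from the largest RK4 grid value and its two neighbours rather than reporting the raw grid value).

max omega = 1.679

t=0.000: state=(2.330, -0.470)
step 1 (dt=0.01): k1=(-0.470, -3.071), k2=(-0.485, -3.067), k3=(-0.485, -3.067), k4=(-0.501, -3.064); state += dt/6·(k1+2k2+2k3+k4)
t=0.010: state=(2.325, -0.501)
t=0.020: state=(2.320, -0.531)
t=0.030: state=(2.315, -0.562)
continuing one RK4 step at a time; state shown every 25 steps (Δt=0.25):
t=0.250: state=(2.117, -1.234)
t=0.500: state=(1.710, -2.025)
t=0.750: state=(1.111, -2.725)
t=1.000: state=(0.386, -2.969)
t=1.250: state=(-0.310, -2.477)
t=1.500: state=(-0.808, -1.461)
t=1.750: state=(-1.032, -0.339)
t=2.000: state=(-0.990, 0.642)
t=2.250: state=(-0.733, 1.354)
t=2.500: state=(-0.346, 1.671)
t=2.750: state=(0.063, 1.525)
t=3.000: state=(0.385, 1.008)
t=3.250: state=(0.554, 0.333)
t=3.500: state=(0.555, -0.303)
t=3.750: state=(0.418, -0.761)
t=4.000: state=(0.197, -0.955)
t=4.250: state=(-0.037, -0.872)
t=4.500: state=(-0.221, -0.574)
t=4.750: state=(-0.316, -0.181)
t=5.000: state=(-0.313, 0.191)
t=5.250: state=(-0.230, 0.451)
t=5.500: state=(-0.101, 0.551)
t=5.750: state=(0.032, 0.490)
t=6.000: state=(0.134, 0.311)
t=6.250: state=(0.183, 0.082)
t=6.500: state=(0.176, -0.129)
t=6.750: state=(0.124, -0.270)
t=6.810: state=(0.108, -0.291)
largest grid value and its neighbours: omega(2.530)=1.67793, omega(2.540)=1.67867, omega(2.550)=1.67864
parabola through these three points peaks at t≈2.545 with omega≈1.67875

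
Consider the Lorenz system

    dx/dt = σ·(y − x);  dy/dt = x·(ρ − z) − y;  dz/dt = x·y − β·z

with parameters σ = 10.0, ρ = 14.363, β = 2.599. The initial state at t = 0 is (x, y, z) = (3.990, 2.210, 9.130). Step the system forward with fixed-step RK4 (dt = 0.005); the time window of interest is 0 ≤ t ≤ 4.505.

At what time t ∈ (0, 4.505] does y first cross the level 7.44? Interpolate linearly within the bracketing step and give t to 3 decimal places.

t=0.000: state=(3.990, 2.210, 9.130)
step 1 (dt=0.005): k1=(-17.800, 18.670, -14.911), k2=(-16.888, 18.537, -14.728), k3=(-16.914, 18.548, -14.726), k4=(-16.027, 18.422, -14.544); state += dt/6·(k1+2k2+2k3+k4)
t=0.005: state=(3.905, 2.303, 9.056)
t=0.010: state=(3.830, 2.394, 8.985)
t=0.015: state=(3.762, 2.485, 8.915)
continuing one RK4 step at a time; state shown every 40 steps (Δt=0.2):
t=0.200: state=(4.548, 6.051, 7.956)
t=0.255: state=(5.485, 7.363, 8.627)
next step: t=0.260: state=(5.580, 7.483, 8.719) — y has crossed 7.44
linear interpolation between t=0.255 (7.36311) and t=0.260 (7.48339) → t≈0.258

t = 0.258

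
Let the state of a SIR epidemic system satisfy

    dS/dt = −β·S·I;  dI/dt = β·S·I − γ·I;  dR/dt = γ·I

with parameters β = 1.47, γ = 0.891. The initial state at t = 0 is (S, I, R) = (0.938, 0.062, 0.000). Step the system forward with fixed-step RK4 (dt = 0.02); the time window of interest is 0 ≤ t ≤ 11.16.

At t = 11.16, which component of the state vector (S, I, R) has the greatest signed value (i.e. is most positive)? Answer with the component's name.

t=0.000: state=(0.938, 0.062, 0.000)
step 1 (dt=0.02): k1=(-0.085, 0.030, 0.055), k2=(-0.086, 0.030, 0.056), k3=(-0.086, 0.030, 0.056), k4=(-0.086, 0.030, 0.056); state += dt/6·(k1+2k2+2k3+k4)
t=0.020: state=(0.936, 0.063, 0.001)
t=0.040: state=(0.935, 0.063, 0.002)
t=0.060: state=(0.933, 0.064, 0.003)
continuing one RK4 step at a time; state shown every 25 steps (Δt=0.5):
t=0.500: state=(0.891, 0.078, 0.031)
t=1.000: state=(0.837, 0.094, 0.069)
t=1.500: state=(0.776, 0.109, 0.115)
t=2.000: state=(0.713, 0.121, 0.166)
t=2.500: state=(0.651, 0.128, 0.222)
t=3.000: state=(0.592, 0.129, 0.279)
t=3.500: state=(0.539, 0.125, 0.336)
t=4.000: state=(0.493, 0.117, 0.390)
t=4.500: state=(0.454, 0.106, 0.440)
t=5.000: state=(0.422, 0.094, 0.484)
t=5.500: state=(0.396, 0.081, 0.523)
t=6.000: state=(0.374, 0.069, 0.557)
t=6.500: state=(0.357, 0.058, 0.585)
t=7.000: state=(0.344, 0.048, 0.608)
t=7.500: state=(0.333, 0.039, 0.628)
t=8.000: state=(0.324, 0.032, 0.644)
t=8.500: state=(0.318, 0.026, 0.656)
t=9.000: state=(0.312, 0.021, 0.667)
t=9.500: state=(0.308, 0.017, 0.675)
t=10.000: state=(0.304, 0.014, 0.682)
t=10.500: state=(0.302, 0.011, 0.687)
t=11.000: state=(0.300, 0.009, 0.692)
t=11.160: state=(0.299, 0.008, 0.693)
compare at T: S=0.299, I=0.008, R=0.693

largest component: R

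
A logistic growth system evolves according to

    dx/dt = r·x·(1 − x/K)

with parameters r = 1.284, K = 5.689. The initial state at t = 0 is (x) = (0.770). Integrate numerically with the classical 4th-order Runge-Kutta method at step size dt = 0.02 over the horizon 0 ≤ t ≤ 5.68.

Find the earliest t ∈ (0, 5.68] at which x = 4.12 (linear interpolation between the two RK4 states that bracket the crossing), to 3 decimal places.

t = 2.196

t=0.000: state=(0.770)
step 1 (dt=0.02): k1=(0.855), k2=(0.863), k3=(0.863), k4=(0.871); state += dt/6·(k1+2k2+2k3+k4)
t=0.020: state=(0.787)
t=0.040: state=(0.805)
t=0.060: state=(0.823)
continuing one RK4 step at a time; state shown every 10 steps (Δt=0.2):
t=0.200: state=(0.958)
t=0.400: state=(1.180)
t=0.600: state=(1.438)
t=0.800: state=(1.731)
t=1.000: state=(2.054)
t=1.200: state=(2.402)
t=1.400: state=(2.764)
t=1.600: state=(3.128)
t=1.800: state=(3.483)
t=2.000: state=(3.818)
t=2.180: state=(4.096)
next step: t=2.200: state=(4.126) — x has crossed 4.12
linear interpolation between t=2.180 (4.09630) and t=2.200 (4.12558) → t≈2.196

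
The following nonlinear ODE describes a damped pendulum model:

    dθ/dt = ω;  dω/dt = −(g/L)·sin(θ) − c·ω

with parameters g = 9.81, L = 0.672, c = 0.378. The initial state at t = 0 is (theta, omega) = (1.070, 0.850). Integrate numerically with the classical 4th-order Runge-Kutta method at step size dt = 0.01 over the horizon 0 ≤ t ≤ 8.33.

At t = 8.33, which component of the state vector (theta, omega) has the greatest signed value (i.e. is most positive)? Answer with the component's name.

largest component: omega

t=0.000: state=(1.070, 0.850)
step 1 (dt=0.01): k1=(0.850, -13.127), k2=(0.784, -13.132), k3=(0.784, -13.129), k4=(0.719, -13.132); state += dt/6·(k1+2k2+2k3+k4)
t=0.010: state=(1.078, 0.719)
t=0.020: state=(1.084, 0.587)
t=0.030: state=(1.090, 0.456)
continuing one RK4 step at a time; state shown every 50 steps (Δt=0.5):
t=0.500: state=(0.090, -3.685)
t=1.000: state=(-0.903, 0.630)
t=1.500: state=(0.317, 2.757)
t=2.000: state=(0.598, -1.774)
t=2.500: state=(-0.547, -1.390)
t=3.000: state=(-0.216, 2.210)
t=3.500: state=(0.560, 0.014)
t=4.000: state=(-0.124, -1.841)
t=4.500: state=(-0.394, 0.987)
t=5.000: state=(0.321, 0.963)
t=5.500: state=(0.144, -1.370)
t=6.000: state=(-0.347, -0.018)
t=6.500: state=(0.081, 1.146)
t=7.000: state=(0.240, -0.649)
t=7.500: state=(-0.207, -0.566)
t=8.000: state=(-0.076, 0.872)
t=8.330: state=(0.179, 0.475)
compare at T: theta=0.179, omega=0.475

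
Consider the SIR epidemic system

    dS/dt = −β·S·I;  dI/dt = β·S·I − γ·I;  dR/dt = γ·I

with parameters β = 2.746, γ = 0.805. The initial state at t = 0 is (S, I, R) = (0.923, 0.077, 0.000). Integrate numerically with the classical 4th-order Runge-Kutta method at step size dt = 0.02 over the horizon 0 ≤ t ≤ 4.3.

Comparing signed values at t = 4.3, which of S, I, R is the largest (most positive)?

t=0.000: state=(0.923, 0.077, 0.000)
step 1 (dt=0.02): k1=(-0.195, 0.133, 0.062), k2=(-0.198, 0.135, 0.063), k3=(-0.198, 0.135, 0.063), k4=(-0.201, 0.137, 0.064); state += dt/6·(k1+2k2+2k3+k4)
t=0.020: state=(0.919, 0.080, 0.001)
t=0.040: state=(0.915, 0.082, 0.003)
t=0.060: state=(0.911, 0.085, 0.004)
continuing one RK4 step at a time; state shown every 10 steps (Δt=0.2):
t=0.200: state=(0.878, 0.108, 0.015)
t=0.400: state=(0.819, 0.146, 0.035)
t=0.600: state=(0.747, 0.191, 0.062)
t=0.800: state=(0.663, 0.240, 0.097)
t=1.000: state=(0.574, 0.287, 0.139)
t=1.200: state=(0.485, 0.326, 0.189)
t=1.400: state=(0.402, 0.354, 0.244)
t=1.600: state=(0.329, 0.369, 0.302)
t=1.800: state=(0.269, 0.370, 0.362)
t=2.000: state=(0.220, 0.360, 0.420)
t=2.200: state=(0.181, 0.342, 0.477)
t=2.400: state=(0.151, 0.319, 0.530)
t=2.600: state=(0.128, 0.293, 0.579)
t=2.800: state=(0.110, 0.266, 0.624)
t=3.000: state=(0.095, 0.239, 0.665)
t=3.200: state=(0.084, 0.214, 0.702)
t=3.400: state=(0.075, 0.190, 0.734)
t=3.600: state=(0.068, 0.169, 0.763)
t=3.800: state=(0.063, 0.149, 0.789)
t=4.000: state=(0.058, 0.131, 0.811)
t=4.200: state=(0.054, 0.115, 0.831)
t=4.300: state=(0.053, 0.108, 0.840)
compare at T: S=0.053, I=0.108, R=0.840

largest component: R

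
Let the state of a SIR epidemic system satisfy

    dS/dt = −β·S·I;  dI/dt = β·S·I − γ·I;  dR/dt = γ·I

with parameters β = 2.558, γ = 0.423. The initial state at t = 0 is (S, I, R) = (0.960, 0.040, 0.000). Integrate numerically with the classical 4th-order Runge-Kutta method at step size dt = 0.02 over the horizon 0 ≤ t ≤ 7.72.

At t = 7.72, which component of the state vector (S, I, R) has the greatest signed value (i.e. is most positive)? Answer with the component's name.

t=0.000: state=(0.960, 0.040, 0.000)
step 1 (dt=0.02): k1=(-0.098, 0.081, 0.017), k2=(-0.100, 0.083, 0.017), k3=(-0.100, 0.083, 0.017), k4=(-0.102, 0.084, 0.018); state += dt/6·(k1+2k2+2k3+k4)
t=0.020: state=(0.958, 0.042, 0.000)
t=0.040: state=(0.956, 0.043, 0.001)
t=0.060: state=(0.954, 0.045, 0.001)
continuing one RK4 step at a time; state shown every 25 steps (Δt=0.5):
t=0.500: state=(0.880, 0.106, 0.014)
t=1.000: state=(0.711, 0.239, 0.050)
t=1.500: state=(0.468, 0.413, 0.119)
t=2.000: state=(0.254, 0.526, 0.220)
t=2.500: state=(0.127, 0.539, 0.334)
t=3.000: state=(0.066, 0.491, 0.444)
t=3.500: state=(0.037, 0.423, 0.540)
t=4.000: state=(0.022, 0.355, 0.623)
t=4.500: state=(0.015, 0.294, 0.691)
t=5.000: state=(0.010, 0.242, 0.748)
t=5.500: state=(0.008, 0.198, 0.794)
t=6.000: state=(0.006, 0.162, 0.832)
t=6.500: state=(0.005, 0.132, 0.863)
t=7.000: state=(0.004, 0.107, 0.888)
t=7.500: state=(0.004, 0.087, 0.909)
t=7.720: state=(0.004, 0.080, 0.916)
compare at T: S=0.004, I=0.080, R=0.916

largest component: R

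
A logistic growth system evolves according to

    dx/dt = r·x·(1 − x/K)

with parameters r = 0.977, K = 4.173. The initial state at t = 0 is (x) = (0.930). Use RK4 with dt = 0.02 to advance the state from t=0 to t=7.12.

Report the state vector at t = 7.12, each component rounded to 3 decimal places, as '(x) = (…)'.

t=0.000: state=(0.930)
step 1 (dt=0.02): k1=(0.706), k2=(0.710), k3=(0.710), k4=(0.714); state += dt/6·(k1+2k2+2k3+k4)
t=0.020: state=(0.944)
t=0.040: state=(0.959)
t=0.060: state=(0.973)
continuing one RK4 step at a time; state shown every 25 steps (Δt=0.5):
t=0.500: state=(1.329)
t=1.000: state=(1.804)
t=1.500: state=(2.311)
t=2.000: state=(2.793)
t=2.500: state=(3.202)
t=3.000: state=(3.519)
t=3.500: state=(3.746)
t=4.000: state=(3.900)
t=4.500: state=(4.001)
t=5.000: state=(4.066)
t=5.500: state=(4.107)
t=6.000: state=(4.132)
t=6.500: state=(4.148)
t=7.000: state=(4.157)
t=7.120: state=(4.159)

(x) = (4.159)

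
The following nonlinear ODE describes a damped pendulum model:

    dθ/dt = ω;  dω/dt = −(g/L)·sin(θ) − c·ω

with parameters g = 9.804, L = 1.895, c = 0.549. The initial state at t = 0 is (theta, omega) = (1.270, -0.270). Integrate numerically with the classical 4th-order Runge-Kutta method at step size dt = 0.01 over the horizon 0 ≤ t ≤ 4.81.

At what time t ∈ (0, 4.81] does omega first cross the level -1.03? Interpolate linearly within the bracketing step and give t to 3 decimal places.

t = 0.169

t=0.000: state=(1.270, -0.270)
step 1 (dt=0.01): k1=(-0.270, -4.793), k2=(-0.294, -4.778), k3=(-0.294, -4.778), k4=(-0.318, -4.762); state += dt/6·(k1+2k2+2k3+k4)
t=0.010: state=(1.267, -0.318)
t=0.020: state=(1.264, -0.365)
t=0.030: state=(1.260, -0.412)
t=0.160: state=(1.168, -0.993)
next step: t=0.170: state=(1.158, -1.035) — omega has crossed -1.03
linear interpolation between t=0.160 (-0.99325) and t=0.170 (-1.03517) → t≈0.169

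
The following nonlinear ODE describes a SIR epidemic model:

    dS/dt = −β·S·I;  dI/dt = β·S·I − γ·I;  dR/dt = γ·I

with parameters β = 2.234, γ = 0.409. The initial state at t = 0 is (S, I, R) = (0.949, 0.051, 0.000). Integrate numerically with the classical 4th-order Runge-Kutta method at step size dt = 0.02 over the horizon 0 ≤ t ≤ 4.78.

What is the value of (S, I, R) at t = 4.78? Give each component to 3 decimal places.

(S, I, R) = (0.022, 0.287, 0.691)

t=0.000: state=(0.949, 0.051, 0.000)
step 1 (dt=0.02): k1=(-0.108, 0.087, 0.021), k2=(-0.110, 0.089, 0.021), k3=(-0.110, 0.089, 0.021), k4=(-0.112, 0.090, 0.022); state += dt/6·(k1+2k2+2k3+k4)
t=0.020: state=(0.947, 0.053, 0.000)
t=0.040: state=(0.945, 0.055, 0.001)
t=0.060: state=(0.942, 0.056, 0.001)
continuing one RK4 step at a time; state shown every 10 steps (Δt=0.2):
t=0.200: state=(0.924, 0.071, 0.005)
t=0.400: state=(0.889, 0.099, 0.012)
t=0.600: state=(0.845, 0.134, 0.021)
t=0.800: state=(0.788, 0.178, 0.034)
t=1.000: state=(0.720, 0.230, 0.051)
t=1.200: state=(0.641, 0.287, 0.072)
t=1.400: state=(0.557, 0.346, 0.098)
t=1.600: state=(0.471, 0.401, 0.128)
t=1.800: state=(0.390, 0.447, 0.163)
t=2.000: state=(0.316, 0.483, 0.201)
t=2.200: state=(0.254, 0.505, 0.242)
t=2.400: state=(0.202, 0.515, 0.283)
t=2.600: state=(0.160, 0.514, 0.326)
t=2.800: state=(0.128, 0.505, 0.367)
t=3.000: state=(0.102, 0.490, 0.408)
t=3.200: state=(0.082, 0.470, 0.447)
t=3.400: state=(0.067, 0.448, 0.485)
t=3.600: state=(0.055, 0.424, 0.521)
t=3.800: state=(0.046, 0.400, 0.554)
t=4.000: state=(0.039, 0.375, 0.586)
t=4.200: state=(0.033, 0.351, 0.616)
t=4.400: state=(0.028, 0.328, 0.643)
t=4.600: state=(0.025, 0.306, 0.669)
t=4.780: state=(0.022, 0.287, 0.691)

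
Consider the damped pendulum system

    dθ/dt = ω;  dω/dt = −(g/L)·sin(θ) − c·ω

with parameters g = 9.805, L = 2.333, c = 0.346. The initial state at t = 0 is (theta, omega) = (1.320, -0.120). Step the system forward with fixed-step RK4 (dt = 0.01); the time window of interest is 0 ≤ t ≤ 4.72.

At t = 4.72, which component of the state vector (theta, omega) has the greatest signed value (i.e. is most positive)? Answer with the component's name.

t=0.000: state=(1.320, -0.120)
step 1 (dt=0.01): k1=(-0.120, -4.030), k2=(-0.140, -4.022), k3=(-0.140, -4.022), k4=(-0.160, -4.014); state += dt/6·(k1+2k2+2k3+k4)
t=0.010: state=(1.319, -0.160)
t=0.020: state=(1.317, -0.200)
t=0.030: state=(1.315, -0.240)
continuing one RK4 step at a time; state shown every 20 steps (Δt=0.2):
t=0.200: state=(1.218, -0.890)
t=0.400: state=(0.971, -1.554)
t=0.600: state=(0.609, -2.027)
t=0.800: state=(0.180, -2.201)
t=1.000: state=(-0.248, -2.023)
t=1.200: state=(-0.609, -1.545)
t=1.400: state=(-0.854, -0.893)
t=1.600: state=(-0.962, -0.187)
t=1.800: state=(-0.931, 0.490)
t=2.000: state=(-0.773, 1.072)
t=2.200: state=(-0.513, 1.489)
t=2.400: state=(-0.193, 1.670)
t=2.600: state=(0.137, 1.578)
t=2.800: state=(0.422, 1.244)
t=3.000: state=(0.624, 0.749)
t=3.200: state=(0.718, 0.188)
t=3.400: state=(0.700, -0.358)
t=3.600: state=(0.580, -0.824)
t=3.800: state=(0.380, -1.146)
t=4.000: state=(0.134, -1.276)
t=4.200: state=(-0.116, -1.196)
t=4.400: state=(-0.332, -0.931)
t=4.600: state=(-0.480, -0.543)
t=4.720: state=(-0.530, -0.281)
compare at T: theta=-0.530, omega=-0.281

largest component: omega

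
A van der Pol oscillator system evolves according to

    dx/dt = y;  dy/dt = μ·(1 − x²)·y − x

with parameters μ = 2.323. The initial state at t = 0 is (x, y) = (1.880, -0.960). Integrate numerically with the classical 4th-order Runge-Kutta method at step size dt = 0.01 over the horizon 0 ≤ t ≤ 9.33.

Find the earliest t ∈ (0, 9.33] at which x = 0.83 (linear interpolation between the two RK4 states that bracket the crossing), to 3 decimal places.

t=0.000: state=(1.880, -0.960)
step 1 (dt=0.01): k1=(-0.960, 3.772), k2=(-0.941, 3.626), k3=(-0.942, 3.631), k4=(-0.924, 3.492); state += dt/6·(k1+2k2+2k3+k4)
t=0.010: state=(1.871, -0.924)
t=0.020: state=(1.862, -0.890)
t=0.030: state=(1.853, -0.859)
continuing one RK4 step at a time; state shown every 50 steps (Δt=0.5):
t=0.500: state=(1.590, -0.458)
t=1.000: state=(1.347, -0.540)
t=1.500: state=(1.018, -0.826)
t=1.700: state=(0.830, -1.074)
next step: t=1.710: state=(0.819, -1.090) — x has crossed 0.83
linear interpolation between t=1.700 (0.83032) and t=1.710 (0.81950) → t≈1.700

t = 1.700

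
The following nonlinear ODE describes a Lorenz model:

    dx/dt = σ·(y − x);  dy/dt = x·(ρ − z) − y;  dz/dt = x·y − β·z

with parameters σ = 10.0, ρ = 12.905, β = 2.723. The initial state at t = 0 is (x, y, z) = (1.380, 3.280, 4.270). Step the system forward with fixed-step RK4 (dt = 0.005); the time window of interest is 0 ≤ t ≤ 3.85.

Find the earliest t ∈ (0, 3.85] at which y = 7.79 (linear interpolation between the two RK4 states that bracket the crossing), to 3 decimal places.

t=0.000: state=(1.380, 3.280, 4.270)
step 1 (dt=0.005): k1=(19.000, 8.636, -7.101), k2=(18.741, 9.050, -6.866), k3=(18.758, 9.043, -6.868), k4=(18.514, 9.452, -6.633); state += dt/6·(k1+2k2+2k3+k4)
t=0.005: state=(1.474, 3.325, 4.236)
t=0.010: state=(1.565, 3.374, 4.204)
t=0.015: state=(1.655, 3.428, 4.174)
continuing one RK4 step at a time; state shown every 40 steps (Δt=0.2):
t=0.200: state=(5.187, 7.635, 5.399)
next step: t=0.205: state=(5.310, 7.792, 5.527) — y has crossed 7.79
linear interpolation between t=0.200 (7.63494) and t=0.205 (7.79168) → t≈0.205

t = 0.205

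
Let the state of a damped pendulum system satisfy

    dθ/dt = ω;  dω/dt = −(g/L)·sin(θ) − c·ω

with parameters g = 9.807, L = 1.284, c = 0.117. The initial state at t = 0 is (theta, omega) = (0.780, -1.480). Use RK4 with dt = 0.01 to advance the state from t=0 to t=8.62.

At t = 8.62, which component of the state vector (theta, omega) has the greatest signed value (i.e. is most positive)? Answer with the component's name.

largest component: omega

t=0.000: state=(0.780, -1.480)
step 1 (dt=0.01): k1=(-1.480, -5.198), k2=(-1.506, -5.155), k3=(-1.506, -5.154), k4=(-1.532, -5.110); state += dt/6·(k1+2k2+2k3+k4)
t=0.010: state=(0.765, -1.532)
t=0.020: state=(0.749, -1.582)
t=0.030: state=(0.733, -1.632)
continuing one RK4 step at a time; state shown every 50 steps (Δt=0.5):
t=0.500: state=(-0.333, -2.276)
t=1.000: state=(-0.895, 0.283)
t=1.500: state=(-0.139, 2.311)
t=2.000: state=(0.778, 0.821)
t=2.500: state=(0.507, -1.745)
t=3.000: state=(-0.496, -1.628)
t=3.500: state=(-0.706, 0.873)
t=4.000: state=(0.139, 1.978)
t=4.500: state=(0.727, 0.053)
t=5.000: state=(0.200, -1.840)
t=5.500: state=(-0.597, -0.859)
t=6.000: state=(-0.453, 1.336)
t=6.500: state=(0.367, 1.411)
t=7.000: state=(0.583, -0.647)
t=7.500: state=(-0.094, -1.628)
t=8.000: state=(-0.589, -0.068)
t=8.500: state=(-0.162, 1.505)
t=8.620: state=(0.023, 1.547)
compare at T: theta=0.023, omega=1.547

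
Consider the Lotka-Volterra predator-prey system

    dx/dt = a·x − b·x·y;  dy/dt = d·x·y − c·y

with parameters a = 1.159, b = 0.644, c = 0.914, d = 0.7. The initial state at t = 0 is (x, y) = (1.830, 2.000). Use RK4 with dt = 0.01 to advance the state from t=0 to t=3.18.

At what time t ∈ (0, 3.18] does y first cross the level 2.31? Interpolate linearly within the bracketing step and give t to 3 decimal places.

t = 0.466

t=0.000: state=(1.830, 2.000)
step 1 (dt=0.01): k1=(-0.236, 0.734), k2=(-0.240, 0.734), k3=(-0.240, 0.734), k4=(-0.244, 0.733); state += dt/6·(k1+2k2+2k3+k4)
t=0.010: state=(1.828, 2.007)
t=0.020: state=(1.825, 2.015)
t=0.030: state=(1.823, 2.022)
continuing one RK4 step at a time; state shown every 20 steps (Δt=0.2):
t=0.200: state=(1.767, 2.144)
t=0.400: state=(1.676, 2.273)
t=0.460: state=(1.644, 2.307)
next step: t=0.470: state=(1.639, 2.312) — y has crossed 2.31
linear interpolation between t=0.460 (2.30677) and t=0.470 (2.31220) → t≈0.466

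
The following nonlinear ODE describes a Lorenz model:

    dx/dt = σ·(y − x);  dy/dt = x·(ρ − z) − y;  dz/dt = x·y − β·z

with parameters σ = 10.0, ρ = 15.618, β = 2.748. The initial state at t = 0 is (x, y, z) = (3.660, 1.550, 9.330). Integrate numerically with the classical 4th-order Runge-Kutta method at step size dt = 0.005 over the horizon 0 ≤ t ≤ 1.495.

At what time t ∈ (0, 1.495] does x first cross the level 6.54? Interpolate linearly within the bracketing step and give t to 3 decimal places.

t = 0.303

t=0.000: state=(3.660, 1.550, 9.330)
step 1 (dt=0.005): k1=(-21.100, 21.464, -19.966), k2=(-20.036, 21.259, -19.717), k3=(-20.068, 21.274, -19.716), k4=(-19.033, 21.078, -19.472); state += dt/6·(k1+2k2+2k3+k4)
t=0.005: state=(3.560, 1.656, 9.231)
t=0.010: state=(3.469, 1.761, 9.135)
t=0.015: state=(3.389, 1.864, 9.041)
continuing one RK4 step at a time; state shown every 10 steps (Δt=0.05):
t=0.050: state=(3.047, 2.554, 8.447)
t=0.100: state=(3.060, 3.534, 7.792)
t=0.150: state=(3.475, 4.634, 7.413)
t=0.200: state=(4.202, 5.943, 7.408)
t=0.250: state=(5.208, 7.479, 7.935)
t=0.300: state=(6.453, 9.128, 9.191)
next step: t=0.305: state=(6.588, 9.289, 9.364) — x has crossed 6.54
linear interpolation between t=0.300 (6.45325) and t=0.305 (6.58766) → t≈0.303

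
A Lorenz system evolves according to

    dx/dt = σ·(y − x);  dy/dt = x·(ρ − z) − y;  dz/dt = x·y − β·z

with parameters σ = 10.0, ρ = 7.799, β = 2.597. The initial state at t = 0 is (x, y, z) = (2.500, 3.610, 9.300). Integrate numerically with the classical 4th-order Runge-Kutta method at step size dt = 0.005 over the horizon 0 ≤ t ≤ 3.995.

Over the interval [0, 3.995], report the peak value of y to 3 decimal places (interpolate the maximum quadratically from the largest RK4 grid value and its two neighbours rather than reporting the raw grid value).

t=0.000: state=(2.500, 3.610, 9.300)
step 1 (dt=0.005): k1=(11.100, -7.363, -15.127), k2=(10.638, -7.290, -14.975), k3=(10.652, -7.290, -14.980), k4=(10.203, -7.215, -14.833); state += dt/6·(k1+2k2+2k3+k4)
t=0.005: state=(2.553, 3.574, 9.225)
t=0.010: state=(2.602, 3.538, 9.152)
t=0.015: state=(2.647, 3.503, 9.079)
continuing one RK4 step at a time; state shown every 40 steps (Δt=0.2):
t=0.200: state=(2.939, 2.866, 6.929)
t=0.400: state=(3.041, 3.251, 5.505)
t=0.600: state=(3.744, 4.206, 5.257)
t=0.800: state=(4.666, 5.045, 6.271)
t=1.000: state=(4.955, 4.834, 7.583)
t=1.200: state=(4.364, 3.989, 7.705)
t=1.400: state=(3.776, 3.605, 6.916)
t=1.600: state=(3.711, 3.805, 6.234)
t=1.800: state=(4.057, 4.279, 6.165)
t=2.000: state=(4.452, 4.590, 6.664)
t=2.200: state=(4.519, 4.448, 7.174)
t=2.400: state=(4.257, 4.100, 7.184)
t=2.600: state=(4.011, 3.941, 6.831)
t=2.800: state=(3.998, 4.049, 6.538)
t=3.000: state=(4.165, 4.265, 6.543)
t=3.200: state=(4.326, 4.374, 6.777)
t=3.400: state=(4.332, 4.294, 6.975)
t=3.600: state=(4.214, 4.147, 6.957)
t=3.800: state=(4.114, 4.089, 6.797)
t=3.995: state=(4.118, 4.144, 6.680)
largest grid value and its neighbours: y(0.860)=5.11344, y(0.865)=5.11377, y(0.870)=5.11328
parabola through these three points peaks at t≈0.865 with y≈5.11378

max y = 5.114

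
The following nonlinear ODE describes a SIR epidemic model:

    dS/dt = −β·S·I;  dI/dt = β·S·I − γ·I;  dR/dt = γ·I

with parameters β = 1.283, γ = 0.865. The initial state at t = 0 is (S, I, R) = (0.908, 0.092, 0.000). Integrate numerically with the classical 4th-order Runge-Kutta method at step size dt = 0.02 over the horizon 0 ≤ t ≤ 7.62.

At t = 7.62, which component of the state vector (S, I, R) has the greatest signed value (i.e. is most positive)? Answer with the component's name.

largest component: R

t=0.000: state=(0.908, 0.092, 0.000)
step 1 (dt=0.02): k1=(-0.107, 0.028, 0.080), k2=(-0.107, 0.028, 0.080), k3=(-0.107, 0.028, 0.080), k4=(-0.108, 0.028, 0.080); state += dt/6·(k1+2k2+2k3+k4)
t=0.020: state=(0.906, 0.093, 0.002)
t=0.040: state=(0.904, 0.093, 0.003)
t=0.060: state=(0.902, 0.094, 0.005)
continuing one RK4 step at a time; state shown every 25 steps (Δt=0.5):
t=0.500: state=(0.852, 0.105, 0.043)
t=1.000: state=(0.794, 0.116, 0.090)
t=1.500: state=(0.735, 0.122, 0.142)
t=2.000: state=(0.679, 0.125, 0.196)
t=2.500: state=(0.627, 0.123, 0.250)
t=3.000: state=(0.580, 0.118, 0.302)
t=3.500: state=(0.539, 0.109, 0.351)
t=4.000: state=(0.504, 0.099, 0.396)
t=4.500: state=(0.475, 0.088, 0.437)
t=5.000: state=(0.450, 0.077, 0.473)
t=5.500: state=(0.430, 0.066, 0.504)
t=6.000: state=(0.414, 0.056, 0.530)
t=6.500: state=(0.400, 0.047, 0.552)
t=7.000: state=(0.389, 0.040, 0.571)
t=7.500: state=(0.380, 0.033, 0.587)
t=7.620: state=(0.378, 0.031, 0.590)
compare at T: S=0.378, I=0.031, R=0.590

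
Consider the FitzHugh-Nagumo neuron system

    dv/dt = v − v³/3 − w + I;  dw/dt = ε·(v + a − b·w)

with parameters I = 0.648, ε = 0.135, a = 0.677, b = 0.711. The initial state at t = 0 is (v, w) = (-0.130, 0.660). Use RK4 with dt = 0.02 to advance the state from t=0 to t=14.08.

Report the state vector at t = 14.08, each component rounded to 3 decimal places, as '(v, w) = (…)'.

t=0.000: state=(-0.130, 0.660)
step 1 (dt=0.02): k1=(-0.141, 0.010), k2=(-0.143, 0.010), k3=(-0.143, 0.010), k4=(-0.144, 0.010); state += dt/6·(k1+2k2+2k3+k4)
t=0.020: state=(-0.133, 0.660)
t=0.040: state=(-0.136, 0.660)
t=0.060: state=(-0.139, 0.661)
continuing one RK4 step at a time; state shown every 25 steps (Δt=0.5):
t=0.500: state=(-0.222, 0.662)
t=1.000: state=(-0.369, 0.657)
t=1.500: state=(-0.587, 0.639)
t=2.000: state=(-0.872, 0.606)
t=2.500: state=(-1.168, 0.555)
t=3.000: state=(-1.391, 0.489)
t=3.500: state=(-1.505, 0.414)
t=4.000: state=(-1.539, 0.339)
t=4.500: state=(-1.530, 0.266)
t=5.000: state=(-1.499, 0.199)
t=5.500: state=(-1.459, 0.136)
t=6.000: state=(-1.413, 0.080)
t=6.500: state=(-1.364, 0.029)
t=7.000: state=(-1.313, -0.016)
t=7.500: state=(-1.259, -0.055)
t=8.000: state=(-1.203, -0.089)
t=8.500: state=(-1.145, -0.117)
t=9.000: state=(-1.082, -0.141)
t=9.500: state=(-1.015, -0.159)
t=10.000: state=(-0.941, -0.171)
t=10.500: state=(-0.858, -0.178)
t=11.000: state=(-0.761, -0.178)
t=11.500: state=(-0.643, -0.172)
t=12.000: state=(-0.490, -0.157)
t=12.500: state=(-0.278, -0.130)
t=13.000: state=(0.036, -0.088)
t=13.500: state=(0.513, -0.022)
t=14.000: state=(1.129, 0.078)
t=14.080: state=(1.225, 0.097)

(v, w) = (1.225, 0.097)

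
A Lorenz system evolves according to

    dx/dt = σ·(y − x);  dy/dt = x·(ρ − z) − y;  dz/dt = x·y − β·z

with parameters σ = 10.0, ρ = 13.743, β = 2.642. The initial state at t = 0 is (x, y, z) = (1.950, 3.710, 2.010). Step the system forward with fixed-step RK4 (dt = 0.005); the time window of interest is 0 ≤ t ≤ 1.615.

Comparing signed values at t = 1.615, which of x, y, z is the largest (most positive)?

largest component: z

t=0.000: state=(1.950, 3.710, 2.010)
step 1 (dt=0.005): k1=(17.600, 19.169, 1.924), k2=(17.639, 19.628, 2.170), k3=(17.650, 19.627, 2.171), k4=(17.699, 20.085, 2.423); state += dt/6·(k1+2k2+2k3+k4)
t=0.005: state=(2.038, 3.808, 2.021)
t=0.010: state=(2.127, 3.911, 2.034)
t=0.015: state=(2.217, 4.018, 2.050)
continuing one RK4 step at a time; state shown every 20 steps (Δt=0.1):
t=0.100: state=(4.006, 6.527, 2.894)
t=0.200: state=(7.112, 10.697, 6.534)
t=0.300: state=(10.317, 12.358, 14.521)
t=0.400: state=(9.833, 6.808, 20.316)
t=0.500: state=(5.768, 1.617, 18.300)
t=0.600: state=(2.570, 0.409, 14.345)
t=0.700: state=(1.225, 0.525, 11.080)
t=0.800: state=(0.897, 0.851, 8.567)
t=0.900: state=(1.031, 1.324, 6.668)
t=1.000: state=(1.486, 2.120, 5.308)
t=1.100: state=(2.360, 3.518, 4.549)
t=1.200: state=(3.900, 5.869, 4.786)
t=1.300: state=(6.322, 9.127, 7.105)
t=1.400: state=(9.015, 11.133, 12.651)
t=1.500: state=(9.539, 8.206, 18.153)
t=1.600: state=(6.886, 3.553, 18.145)
t=1.615: state=(6.387, 3.084, 17.763)
compare at T: x=6.387, y=3.084, z=17.763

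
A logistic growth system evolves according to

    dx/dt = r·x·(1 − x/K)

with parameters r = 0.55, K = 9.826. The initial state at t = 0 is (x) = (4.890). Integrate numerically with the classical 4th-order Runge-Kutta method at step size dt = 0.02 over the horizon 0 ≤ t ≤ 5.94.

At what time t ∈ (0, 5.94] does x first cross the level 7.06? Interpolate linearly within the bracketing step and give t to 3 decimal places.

t = 1.721

t=0.000: state=(4.890)
step 1 (dt=0.02): k1=(1.351), k2=(1.351), k3=(1.351), k4=(1.351); state += dt/6·(k1+2k2+2k3+k4)
t=0.020: state=(4.917)
t=0.040: state=(4.944)
t=0.060: state=(4.971)
continuing one RK4 step at a time; state shown every 10 steps (Δt=0.2):
t=0.200: state=(5.160)
t=0.400: state=(5.429)
t=0.600: state=(5.694)
t=0.800: state=(5.955)
t=1.000: state=(6.210)
t=1.200: state=(6.457)
t=1.400: state=(6.696)
t=1.600: state=(6.926)
t=1.720: state=(7.059)
next step: t=1.740: state=(7.081) — x has crossed 7.06
linear interpolation between t=1.720 (7.05919) and t=1.740 (7.08101) → t≈1.721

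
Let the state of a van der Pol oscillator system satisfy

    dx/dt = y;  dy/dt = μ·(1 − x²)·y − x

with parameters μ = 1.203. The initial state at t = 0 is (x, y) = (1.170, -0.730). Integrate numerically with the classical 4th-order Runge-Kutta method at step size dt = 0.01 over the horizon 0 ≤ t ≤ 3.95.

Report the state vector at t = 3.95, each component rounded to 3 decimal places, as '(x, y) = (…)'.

(x, y) = (-0.623, 1.479)

t=0.000: state=(1.170, -0.730)
step 1 (dt=0.01): k1=(-0.730, -0.846), k2=(-0.734, -0.848), k3=(-0.734, -0.848), k4=(-0.738, -0.850); state += dt/6·(k1+2k2+2k3+k4)
t=0.010: state=(1.163, -0.738)
t=0.020: state=(1.155, -0.747)
t=0.030: state=(1.148, -0.756)
continuing one RK4 step at a time; state shown every 20 steps (Δt=0.2):
t=0.200: state=(1.006, -0.912)
t=0.400: state=(0.802, -1.137)
t=0.600: state=(0.546, -1.439)
t=0.800: state=(0.220, -1.849)
t=1.000: state=(-0.200, -2.350)
t=1.200: state=(-0.713, -2.735)
t=1.400: state=(-1.255, -2.543)
t=1.600: state=(-1.681, -1.646)
t=1.800: state=(-1.909, -0.674)
t=2.000: state=(-1.976, -0.060)
t=2.200: state=(-1.953, 0.255)
t=2.400: state=(-1.884, 0.417)
t=2.600: state=(-1.790, 0.516)
t=2.800: state=(-1.679, 0.595)
t=3.000: state=(-1.552, 0.673)
t=3.200: state=(-1.409, 0.763)
t=3.400: state=(-1.245, 0.879)
t=3.600: state=(-1.055, 1.035)
t=3.800: state=(-0.827, 1.254)
t=3.950: state=(-0.623, 1.479)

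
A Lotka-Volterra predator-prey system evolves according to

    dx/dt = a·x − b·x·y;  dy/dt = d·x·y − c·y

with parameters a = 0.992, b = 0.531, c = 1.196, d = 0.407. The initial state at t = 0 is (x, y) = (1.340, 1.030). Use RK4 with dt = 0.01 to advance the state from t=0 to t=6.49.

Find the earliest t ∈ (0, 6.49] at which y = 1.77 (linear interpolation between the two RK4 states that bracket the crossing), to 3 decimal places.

t = 2.809

t=0.000: state=(1.340, 1.030)
step 1 (dt=0.01): k1=(0.596, -0.670), k2=(0.600, -0.667), k3=(0.600, -0.667), k4=(0.604, -0.663); state += dt/6·(k1+2k2+2k3+k4)
t=0.010: state=(1.346, 1.023)
t=0.020: state=(1.352, 1.017)
t=0.030: state=(1.358, 1.010)
continuing one RK4 step at a time; state shown every 25 steps (Δt=0.25):
t=0.250: state=(1.513, 0.883)
t=0.500: state=(1.738, 0.772)
t=0.750: state=(2.021, 0.693)
t=1.000: state=(2.371, 0.642)
t=1.250: state=(2.796, 0.619)
t=1.500: state=(3.300, 0.625)
t=1.750: state=(3.883, 0.668)
t=2.000: state=(4.529, 0.759)
t=2.250: state=(5.195, 0.924)
t=2.500: state=(5.791, 1.199)
t=2.750: state=(6.160, 1.638)
t=2.800: state=(6.189, 1.749)
next step: t=2.810: state=(6.192, 1.773) — y has crossed 1.77
linear interpolation between t=2.800 (1.74946) and t=2.810 (1.77277) → t≈2.809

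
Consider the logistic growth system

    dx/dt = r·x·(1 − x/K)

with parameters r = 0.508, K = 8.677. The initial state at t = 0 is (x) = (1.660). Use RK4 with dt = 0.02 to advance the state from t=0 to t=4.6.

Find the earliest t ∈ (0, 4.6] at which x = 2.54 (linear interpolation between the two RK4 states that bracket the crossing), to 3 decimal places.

t=0.000: state=(1.660)
step 1 (dt=0.02): k1=(0.682), k2=(0.684), k3=(0.684), k4=(0.686); state += dt/6·(k1+2k2+2k3+k4)
t=0.020: state=(1.674)
t=0.040: state=(1.687)
t=0.060: state=(1.701)
continuing one RK4 step at a time; state shown every 10 steps (Δt=0.2):
t=0.200: state=(1.801)
t=0.400: state=(1.950)
t=0.600: state=(2.108)
t=0.800: state=(2.274)
t=1.000: state=(2.449)
t=1.100: state=(2.539)
next step: t=1.120: state=(2.557) — x has crossed 2.54
linear interpolation between t=1.100 (2.53902) and t=1.120 (2.55731) → t≈1.101

t = 1.101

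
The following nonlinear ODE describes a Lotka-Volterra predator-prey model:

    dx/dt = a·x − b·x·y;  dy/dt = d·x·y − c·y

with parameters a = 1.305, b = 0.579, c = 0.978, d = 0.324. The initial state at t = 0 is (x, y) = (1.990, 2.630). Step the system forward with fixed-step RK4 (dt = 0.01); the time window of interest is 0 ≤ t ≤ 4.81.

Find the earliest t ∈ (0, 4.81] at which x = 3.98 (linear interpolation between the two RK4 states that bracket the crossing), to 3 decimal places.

t=0.000: state=(1.990, 2.630)
step 1 (dt=0.01): k1=(-0.433, -0.876), k2=(-0.428, -0.877), k3=(-0.428, -0.877), k4=(-0.422, -0.877); state += dt/6·(k1+2k2+2k3+k4)
t=0.010: state=(1.986, 2.621)
t=0.020: state=(1.982, 2.612)
t=0.030: state=(1.977, 2.604)
continuing one RK4 step at a time; state shown every 20 steps (Δt=0.2):
t=0.200: state=(1.925, 2.455)
t=0.400: state=(1.899, 2.284)
t=0.600: state=(1.910, 2.125)
t=0.800: state=(1.956, 1.980)
t=1.000: state=(2.034, 1.853)
t=1.200: state=(2.145, 1.744)
t=1.400: state=(2.287, 1.656)
t=1.600: state=(2.461, 1.588)
t=1.800: state=(2.666, 1.541)
t=2.000: state=(2.900, 1.518)
t=2.200: state=(3.159, 1.519)
t=2.400: state=(3.435, 1.546)
t=2.600: state=(3.718, 1.603)
t=2.790: state=(3.976, 1.687)
next step: t=2.800: state=(3.989, 1.692) — x has crossed 3.98
linear interpolation between t=2.790 (3.97623) and t=2.800 (3.98924) → t≈2.793

t = 2.793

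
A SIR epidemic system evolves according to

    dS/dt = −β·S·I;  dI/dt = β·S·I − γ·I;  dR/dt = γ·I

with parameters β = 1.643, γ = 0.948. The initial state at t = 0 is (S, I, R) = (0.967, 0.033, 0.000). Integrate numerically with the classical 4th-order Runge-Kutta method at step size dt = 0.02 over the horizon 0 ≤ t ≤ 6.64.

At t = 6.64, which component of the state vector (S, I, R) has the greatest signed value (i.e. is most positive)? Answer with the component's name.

largest component: R

t=0.000: state=(0.967, 0.033, 0.000)
step 1 (dt=0.02): k1=(-0.052, 0.021, 0.031), k2=(-0.053, 0.021, 0.031), k3=(-0.053, 0.021, 0.031), k4=(-0.053, 0.021, 0.032); state += dt/6·(k1+2k2+2k3+k4)
t=0.020: state=(0.966, 0.033, 0.001)
t=0.040: state=(0.965, 0.034, 0.001)
t=0.060: state=(0.964, 0.034, 0.002)
continuing one RK4 step at a time; state shown every 25 steps (Δt=0.5):
t=0.500: state=(0.937, 0.045, 0.018)
t=1.000: state=(0.898, 0.059, 0.043)
t=1.500: state=(0.849, 0.076, 0.075)
t=2.000: state=(0.792, 0.093, 0.115)
t=2.500: state=(0.729, 0.108, 0.163)
t=3.000: state=(0.664, 0.119, 0.217)
t=3.500: state=(0.601, 0.125, 0.275)
t=4.000: state=(0.542, 0.124, 0.334)
t=4.500: state=(0.491, 0.118, 0.391)
t=5.000: state=(0.447, 0.108, 0.445)
t=5.500: state=(0.411, 0.095, 0.493)
t=6.000: state=(0.382, 0.082, 0.535)
t=6.500: state=(0.359, 0.069, 0.571)
t=6.640: state=(0.354, 0.066, 0.580)
compare at T: S=0.354, I=0.066, R=0.580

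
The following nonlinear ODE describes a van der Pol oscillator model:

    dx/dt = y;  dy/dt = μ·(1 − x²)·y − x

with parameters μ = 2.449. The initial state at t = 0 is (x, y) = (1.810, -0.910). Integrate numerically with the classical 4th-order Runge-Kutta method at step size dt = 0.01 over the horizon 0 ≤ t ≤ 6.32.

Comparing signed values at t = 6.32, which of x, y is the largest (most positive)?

largest component: y

t=0.000: state=(1.810, -0.910)
step 1 (dt=0.01): k1=(-0.910, 3.262), k2=(-0.894, 3.140), k3=(-0.894, 3.144), k4=(-0.879, 3.027); state += dt/6·(k1+2k2+2k3+k4)
t=0.010: state=(1.801, -0.879)
t=0.020: state=(1.792, -0.849)
t=0.030: state=(1.784, -0.822)
continuing one RK4 step at a time; state shown every 25 steps (Δt=0.25):
t=0.250: state=(1.643, -0.530)
t=0.500: state=(1.521, -0.473)
t=0.750: state=(1.400, -0.503)
t=1.000: state=(1.265, -0.581)
t=1.250: state=(1.105, -0.718)
t=1.500: state=(0.897, -0.966)
t=1.750: state=(0.601, -1.470)
t=2.000: state=(0.112, -2.586)
t=2.250: state=(-0.757, -4.287)
t=2.500: state=(-1.715, -2.552)
t=2.750: state=(-2.012, -0.273)
t=3.000: state=(-2.005, 0.186)
t=3.250: state=(-1.947, 0.264)
t=3.500: state=(-1.877, 0.290)
t=3.750: state=(-1.802, 0.311)
t=4.000: state=(-1.722, 0.336)
t=4.250: state=(-1.634, 0.366)
t=4.500: state=(-1.538, 0.405)
t=4.750: state=(-1.430, 0.459)
t=5.000: state=(-1.306, 0.537)
t=5.250: state=(-1.158, 0.657)
t=5.500: state=(-0.971, 0.862)
t=5.750: state=(-0.712, 1.255)
t=6.000: state=(-0.306, 2.111)
t=6.250: state=(0.418, 3.795)
t=6.320: state=(0.700, 4.226)
compare at T: x=0.700, y=4.226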